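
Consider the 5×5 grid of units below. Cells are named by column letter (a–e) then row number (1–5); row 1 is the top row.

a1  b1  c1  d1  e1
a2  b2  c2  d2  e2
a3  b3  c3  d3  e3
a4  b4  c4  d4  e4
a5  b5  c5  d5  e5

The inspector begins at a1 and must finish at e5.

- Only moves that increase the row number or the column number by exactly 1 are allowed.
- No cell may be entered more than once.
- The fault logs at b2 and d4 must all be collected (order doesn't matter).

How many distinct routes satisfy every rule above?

24

A right/down-only route from a1 to e5 makes exactly 4 down-moves and 4 right-moves in some order.
With no other constraints that would be C(8,4) = 70 routes.
A monotone route can only reach the required cells in the order b2, d4, so split there and multiply the segment counts: a1→b2: 2; b2→d4: 6; d4→e5: 2; product = 24.
That gives 24 routes.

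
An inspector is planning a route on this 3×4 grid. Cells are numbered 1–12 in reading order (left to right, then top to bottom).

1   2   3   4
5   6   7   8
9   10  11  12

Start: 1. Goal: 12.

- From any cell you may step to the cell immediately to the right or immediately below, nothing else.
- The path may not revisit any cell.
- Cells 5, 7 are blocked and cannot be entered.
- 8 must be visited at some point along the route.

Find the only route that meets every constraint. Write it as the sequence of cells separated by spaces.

1 2 3 4 8 12

Moves only go right or down, so the column and row indices never decrease.
Route from 1: right 3 to 4, down 2 to 12 — 5 moves in all.
Check: all required cells visited.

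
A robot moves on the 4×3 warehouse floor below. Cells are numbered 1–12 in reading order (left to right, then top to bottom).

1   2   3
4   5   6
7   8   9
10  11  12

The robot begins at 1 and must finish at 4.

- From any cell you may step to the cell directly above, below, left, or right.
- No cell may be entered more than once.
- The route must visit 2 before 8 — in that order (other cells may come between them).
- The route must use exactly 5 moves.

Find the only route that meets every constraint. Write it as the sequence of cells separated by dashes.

The waypoints must appear in the order 2, 8, with no cell reused.
Route from 1: right 1 to 2, down 2 to 8, left 1 to 7, up 1 to 4 — 5 moves in all.
Check: order respected (2 at step 1, 8 at step 3); 5 moves as required.

1 - 2 - 5 - 8 - 7 - 4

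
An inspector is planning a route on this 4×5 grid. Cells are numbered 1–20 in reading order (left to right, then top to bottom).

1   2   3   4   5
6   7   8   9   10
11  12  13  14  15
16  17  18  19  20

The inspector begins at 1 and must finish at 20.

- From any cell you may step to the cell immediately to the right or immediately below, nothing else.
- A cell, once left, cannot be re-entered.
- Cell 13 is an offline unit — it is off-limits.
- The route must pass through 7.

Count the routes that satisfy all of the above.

A right/down-only route from 1 to 20 makes exactly 3 down-moves and 4 right-moves in some order.
With no other constraints that would be C(7,3) = 35 routes.
Split at 7 and multiply the segment counts (each segment already excludes blocked cells): 1→7: 2; 7→20: 4; product = 8.
That gives 8 routes.

8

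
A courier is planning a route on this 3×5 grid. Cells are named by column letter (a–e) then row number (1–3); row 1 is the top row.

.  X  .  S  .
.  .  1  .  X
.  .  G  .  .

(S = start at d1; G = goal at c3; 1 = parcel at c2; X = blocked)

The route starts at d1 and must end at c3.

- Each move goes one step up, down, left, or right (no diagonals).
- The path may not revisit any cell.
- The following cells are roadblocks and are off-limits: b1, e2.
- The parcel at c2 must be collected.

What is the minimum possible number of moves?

3

Any route passes through c2 somewhere between d1 and c3. Summing Manhattan distances along the two legs (d1 → c2 → c3) gives a lower bound of 2 + 1 = 3 moves.
A route of 3 moves achieves this: d1 → d2 → c2 → c3.
Since 3 matches the lower bound, it is optimal.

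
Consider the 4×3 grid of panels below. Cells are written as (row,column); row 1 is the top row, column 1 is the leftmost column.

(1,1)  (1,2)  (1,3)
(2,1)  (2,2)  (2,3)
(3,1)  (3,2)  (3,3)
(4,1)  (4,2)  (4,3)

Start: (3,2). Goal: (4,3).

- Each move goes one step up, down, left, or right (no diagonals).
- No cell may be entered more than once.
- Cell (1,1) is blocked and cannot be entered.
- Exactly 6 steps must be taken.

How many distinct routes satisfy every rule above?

Need simple routes of exactly 6 moves from (3,2) to (4,3) (Manhattan distance 2, so 2 moves are spent on a detour and 2 undoing it).
Enumerating: (3,2) (2,2) (1,2) (1,3) (2,3) (3,3) (4,3) | (3,2) (2,2) (2,1) (3,1) (4,1) (4,2) (4,3) | (3,2) (3,1) (2,1) (2,2) (2,3) (3,3) (4,3).
That gives 3 routes.

3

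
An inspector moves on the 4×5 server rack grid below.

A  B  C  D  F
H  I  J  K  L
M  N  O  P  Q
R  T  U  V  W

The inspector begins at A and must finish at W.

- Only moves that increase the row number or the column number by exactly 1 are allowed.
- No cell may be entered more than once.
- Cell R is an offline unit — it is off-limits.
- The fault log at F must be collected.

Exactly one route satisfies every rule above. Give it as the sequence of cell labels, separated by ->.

Moves only go right or down, so the column and row indices never decrease.
Route from A: 4× right (reaching F), 3× down (reaching W) — 7 moves in all.
Check: all required cells visited.

A -> B -> C -> D -> F -> L -> Q -> W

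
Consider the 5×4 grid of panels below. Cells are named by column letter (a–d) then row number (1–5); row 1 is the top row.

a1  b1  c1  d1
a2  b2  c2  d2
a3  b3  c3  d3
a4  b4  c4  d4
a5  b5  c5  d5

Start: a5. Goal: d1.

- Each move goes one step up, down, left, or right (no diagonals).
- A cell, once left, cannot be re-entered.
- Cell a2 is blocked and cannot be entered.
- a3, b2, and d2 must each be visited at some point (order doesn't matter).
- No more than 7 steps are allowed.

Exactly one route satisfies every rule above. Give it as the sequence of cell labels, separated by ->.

a5 -> a4 -> a3 -> b3 -> b2 -> c2 -> d2 -> d1

The budget equals the shortest possible length, so every move has to be on a shortest route through the required cells.
Route from a5: 2× up (reaching a3), right to b3, up to b2, 2× right (reaching d2), up to d1 — 7 moves in all.
Check: all required cells visited; 7 ≤ 7 moves.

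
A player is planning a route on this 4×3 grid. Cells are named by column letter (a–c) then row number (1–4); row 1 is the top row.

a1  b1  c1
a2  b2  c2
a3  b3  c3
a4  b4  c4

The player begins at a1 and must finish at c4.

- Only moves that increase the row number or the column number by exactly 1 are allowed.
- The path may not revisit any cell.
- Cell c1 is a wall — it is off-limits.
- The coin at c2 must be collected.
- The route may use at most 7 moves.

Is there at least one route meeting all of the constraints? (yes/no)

One route that works: a1 → a2 → b2 → c2 → c3 → c4.

yes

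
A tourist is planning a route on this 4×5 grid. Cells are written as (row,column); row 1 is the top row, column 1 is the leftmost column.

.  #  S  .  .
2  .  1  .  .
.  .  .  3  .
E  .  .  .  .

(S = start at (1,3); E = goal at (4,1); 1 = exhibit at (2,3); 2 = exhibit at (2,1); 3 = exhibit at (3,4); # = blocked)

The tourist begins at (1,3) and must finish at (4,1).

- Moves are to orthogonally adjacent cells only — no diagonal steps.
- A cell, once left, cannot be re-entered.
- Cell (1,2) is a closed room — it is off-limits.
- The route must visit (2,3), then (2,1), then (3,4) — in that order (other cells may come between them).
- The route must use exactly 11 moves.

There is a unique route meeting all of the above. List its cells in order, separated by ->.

(1,3) -> (2,3) -> (2,2) -> (2,1) -> (3,1) -> (3,2) -> (3,3) -> (3,4) -> (4,4) -> (4,3) -> (4,2) -> (4,1)

The waypoints must appear in the order (2,3), (2,1), (3,4), with no cell reused.
Route from (1,3): down to (2,3), 2× left (reaching (2,1)), down to (3,1), 3× right (reaching (3,4)), down to (4,4), 3× left (reaching (4,1)) — 11 moves in all.
Check: order respected (1 at step 1, 2 at step 3, 3 at step 7); 11 moves as required.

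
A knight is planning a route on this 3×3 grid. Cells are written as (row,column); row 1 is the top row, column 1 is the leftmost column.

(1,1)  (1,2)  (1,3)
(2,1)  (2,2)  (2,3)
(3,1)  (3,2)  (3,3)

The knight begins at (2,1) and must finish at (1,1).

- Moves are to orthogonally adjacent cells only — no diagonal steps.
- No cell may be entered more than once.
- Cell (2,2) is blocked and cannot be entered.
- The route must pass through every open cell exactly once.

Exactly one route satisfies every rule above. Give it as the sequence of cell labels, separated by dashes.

(2,1) - (3,1) - (3,2) - (3,3) - (2,3) - (1,3) - (1,2) - (1,1)

Need to visit all 8 open cells exactly once, starting at (2,1) and ending at (1,1).
Route from (2,1): down to (3,1), 2× right (reaching (3,3)), 2× up (reaching (1,3)), 2× left (reaching (1,1)) — 7 moves in all.
Check: all 8 open cells covered.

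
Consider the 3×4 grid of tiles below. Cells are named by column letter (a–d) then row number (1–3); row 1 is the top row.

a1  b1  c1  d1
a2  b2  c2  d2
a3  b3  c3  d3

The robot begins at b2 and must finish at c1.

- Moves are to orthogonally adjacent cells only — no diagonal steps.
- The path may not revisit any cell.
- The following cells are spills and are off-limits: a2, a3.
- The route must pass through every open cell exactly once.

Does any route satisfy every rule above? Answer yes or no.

no

Cell a1 has only one open neighbour but is neither the start nor the goal, so a Hamiltonian route would have to both enter and leave it through the same neighbour — impossible without revisiting.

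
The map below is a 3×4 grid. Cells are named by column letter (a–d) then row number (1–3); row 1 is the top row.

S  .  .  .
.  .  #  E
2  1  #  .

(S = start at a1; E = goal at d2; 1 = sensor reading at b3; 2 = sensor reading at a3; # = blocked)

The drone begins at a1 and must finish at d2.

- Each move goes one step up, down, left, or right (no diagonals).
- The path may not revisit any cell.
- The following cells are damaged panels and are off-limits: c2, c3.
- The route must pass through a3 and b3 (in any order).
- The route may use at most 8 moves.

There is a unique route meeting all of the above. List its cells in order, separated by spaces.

a1 a2 a3 b3 b2 b1 c1 d1 d2

Any route must reach a3 and b3 and still end at d2 within 8 moves, so the order of the required stops is forced.
Route from a1: 2× down (reaching a3), right to b3, 2× up (reaching b1), 2× right (reaching d1), down to d2 — 8 moves in all.
Check: all required cells visited; 8 ≤ 8 moves.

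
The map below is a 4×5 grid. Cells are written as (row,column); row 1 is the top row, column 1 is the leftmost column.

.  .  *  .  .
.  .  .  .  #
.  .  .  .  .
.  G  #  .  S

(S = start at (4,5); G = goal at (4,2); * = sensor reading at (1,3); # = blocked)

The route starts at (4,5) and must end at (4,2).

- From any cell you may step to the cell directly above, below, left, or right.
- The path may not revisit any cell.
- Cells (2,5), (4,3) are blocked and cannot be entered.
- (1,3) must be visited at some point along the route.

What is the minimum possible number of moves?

Any route passes through (1,3) somewhere between (4,5) and (4,2). Summing Manhattan distances along the two legs ((4,5) → (1,3) → (4,2)) gives a lower bound of 5 + 4 = 9 moves.
A route of 9 moves achieves this: (4,5) → (3,5) → (3,4) → (2,4) → (1,4) → (1,3) → (2,3) → (3,3) → (3,2) → (4,2).
Since 9 matches the lower bound, it is optimal.

9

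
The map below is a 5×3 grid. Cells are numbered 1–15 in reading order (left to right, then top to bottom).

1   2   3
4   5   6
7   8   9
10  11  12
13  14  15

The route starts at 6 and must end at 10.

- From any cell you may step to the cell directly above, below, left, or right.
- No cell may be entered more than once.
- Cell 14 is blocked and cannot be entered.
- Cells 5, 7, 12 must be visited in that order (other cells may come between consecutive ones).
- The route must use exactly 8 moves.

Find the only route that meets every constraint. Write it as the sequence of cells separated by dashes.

6 - 5 - 4 - 7 - 8 - 9 - 12 - 11 - 10

The waypoints must appear in the order 5, 7, 12, with no cell reused.
Route from 6: 2× left (reaching 4), down to 7, 2× right (reaching 9), down to 12, 2× left (reaching 10) — 8 moves in all.
Check: order respected (5 at step 1, 7 at step 3, 12 at step 6); 8 moves as required.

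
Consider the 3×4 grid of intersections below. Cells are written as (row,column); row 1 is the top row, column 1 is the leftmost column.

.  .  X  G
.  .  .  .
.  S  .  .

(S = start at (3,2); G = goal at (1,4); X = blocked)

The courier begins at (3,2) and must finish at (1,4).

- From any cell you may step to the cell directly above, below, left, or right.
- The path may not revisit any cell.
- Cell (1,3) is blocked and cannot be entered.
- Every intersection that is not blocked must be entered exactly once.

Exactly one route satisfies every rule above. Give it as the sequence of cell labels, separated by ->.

(3,2) -> (3,1) -> (2,1) -> (1,1) -> (1,2) -> (2,2) -> (2,3) -> (3,3) -> (3,4) -> (2,4) -> (1,4)

Need to visit all 11 open cells exactly once, starting at (3,2) and ending at (1,4).
Cell (1,2) has only two open neighbours ((2,2) and (1,1)), so the path must pass straight through it: one of those is the cell it's entered from and the other is where it exits.
Route from (3,2): left 1 to (3,1), up 2 to (1,1), right 1 to (1,2), down 1 to (2,2), right 1 to (2,3), down 1 to (3,3), right 1 to (3,4), up 2 to (1,4) — 10 moves in all.
Check: all 11 open cells covered.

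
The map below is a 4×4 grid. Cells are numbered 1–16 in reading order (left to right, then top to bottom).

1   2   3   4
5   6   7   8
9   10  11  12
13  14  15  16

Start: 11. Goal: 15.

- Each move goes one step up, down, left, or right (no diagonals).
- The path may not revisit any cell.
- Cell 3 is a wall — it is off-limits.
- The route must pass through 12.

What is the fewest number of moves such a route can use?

Any route passes through 12 somewhere between 11 and 15. Summing Manhattan distances along the two legs (11 → 12 → 15) gives a lower bound of 1 + 2 = 3 moves.
A route of 3 moves achieves this: 11 → 12 → 16 → 15.
Since 3 matches the lower bound, it is optimal.

3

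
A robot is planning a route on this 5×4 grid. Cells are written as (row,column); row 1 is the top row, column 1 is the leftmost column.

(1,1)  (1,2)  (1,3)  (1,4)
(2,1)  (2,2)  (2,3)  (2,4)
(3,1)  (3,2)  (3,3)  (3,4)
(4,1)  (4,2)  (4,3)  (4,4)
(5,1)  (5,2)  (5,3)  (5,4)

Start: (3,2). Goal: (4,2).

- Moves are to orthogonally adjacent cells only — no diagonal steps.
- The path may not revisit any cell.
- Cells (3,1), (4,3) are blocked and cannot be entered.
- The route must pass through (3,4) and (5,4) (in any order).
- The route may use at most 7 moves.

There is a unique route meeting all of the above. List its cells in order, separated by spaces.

The budget equals the shortest possible length, so every move has to be on a shortest route through the required cells.
Route from (3,2): 2× right (reaching (3,4)), 2× down (reaching (5,4)), 2× left (reaching (5,2)), up to (4,2) — 7 moves in all.
Check: all required cells visited; 7 ≤ 7 moves.

(3,2) (3,3) (3,4) (4,4) (5,4) (5,3) (5,2) (4,2)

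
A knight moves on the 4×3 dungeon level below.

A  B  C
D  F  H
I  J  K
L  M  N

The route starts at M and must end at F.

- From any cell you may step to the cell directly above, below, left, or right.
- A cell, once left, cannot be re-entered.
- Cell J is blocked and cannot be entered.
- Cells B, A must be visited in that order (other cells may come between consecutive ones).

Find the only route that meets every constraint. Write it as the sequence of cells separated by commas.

The waypoints must appear in the order B, A, with no cell reused.
Route from M: right 1 to N, up 3 to C, left 2 to A, down 1 to D, right 1 to F — 8 moves in all.
Check: order respected (B at step 5, A at step 6).

M, N, K, H, C, B, A, D, F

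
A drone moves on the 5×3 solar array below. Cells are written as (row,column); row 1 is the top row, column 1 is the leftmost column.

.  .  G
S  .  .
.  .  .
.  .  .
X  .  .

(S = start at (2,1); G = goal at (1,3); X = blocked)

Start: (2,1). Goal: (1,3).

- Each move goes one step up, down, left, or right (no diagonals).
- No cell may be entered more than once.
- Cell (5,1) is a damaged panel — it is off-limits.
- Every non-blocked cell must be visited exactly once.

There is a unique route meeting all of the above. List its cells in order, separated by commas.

(2,1), (1,1), (1,2), (2,2), (3,2), (3,1), (4,1), (4,2), (5,2), (5,3), (4,3), (3,3), (2,3), (1,3)

Need to visit all 14 open cells exactly once, starting at (2,1) and ending at (1,3).
Cell (1,1) has only two open neighbours ((2,1) and (1,2)), so the path must pass straight through it: one of those is the cell it's entered from and the other is where it exits.
Route from (2,1): up 1 to (1,1), right 1 to (1,2), down 2 to (3,2), left 1 to (3,1), down 1 to (4,1), right 1 to (4,2), down 1 to (5,2), right 1 to (5,3), up 4 to (1,3) — 13 moves in all.
Check: all 14 open cells covered.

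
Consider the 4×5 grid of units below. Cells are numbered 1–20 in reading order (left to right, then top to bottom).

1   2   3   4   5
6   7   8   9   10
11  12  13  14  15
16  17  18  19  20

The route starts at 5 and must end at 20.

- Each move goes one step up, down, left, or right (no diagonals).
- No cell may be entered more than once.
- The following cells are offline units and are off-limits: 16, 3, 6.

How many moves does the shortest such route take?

The Manhattan distance from 5 to 20 is |1−4| + |5−5| = 3, so at least 3 moves are needed.
A route of 3 moves achieves this: 5 → 10 → 15 → 20.
Since 3 matches the lower bound, it is optimal.

3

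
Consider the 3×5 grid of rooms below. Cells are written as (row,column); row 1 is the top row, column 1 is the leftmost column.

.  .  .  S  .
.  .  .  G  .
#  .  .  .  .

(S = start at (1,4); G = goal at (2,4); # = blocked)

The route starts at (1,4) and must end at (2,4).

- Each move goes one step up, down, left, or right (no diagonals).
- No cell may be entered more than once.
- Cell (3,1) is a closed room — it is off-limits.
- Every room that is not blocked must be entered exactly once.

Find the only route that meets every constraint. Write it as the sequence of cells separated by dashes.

(1,4) - (1,5) - (2,5) - (3,5) - (3,4) - (3,3) - (3,2) - (2,2) - (2,1) - (1,1) - (1,2) - (1,3) - (2,3) - (2,4)

Need to visit all 14 open cells exactly once, starting at (1,4) and ending at (2,4).
Cell (2,1) has only two open neighbours ((1,1) and (2,2)), so the path must pass straight through it: one of those is the cell it's entered from and the other is where it exits.
Route from (1,4): right to (1,5), 2× down (reaching (3,5)), 3× left (reaching (3,2)), up to (2,2), left to (2,1), up to (1,1), 2× right (reaching (1,3)), down to (2,3), right to (2,4) — 13 moves in all.
Check: all 14 open cells covered.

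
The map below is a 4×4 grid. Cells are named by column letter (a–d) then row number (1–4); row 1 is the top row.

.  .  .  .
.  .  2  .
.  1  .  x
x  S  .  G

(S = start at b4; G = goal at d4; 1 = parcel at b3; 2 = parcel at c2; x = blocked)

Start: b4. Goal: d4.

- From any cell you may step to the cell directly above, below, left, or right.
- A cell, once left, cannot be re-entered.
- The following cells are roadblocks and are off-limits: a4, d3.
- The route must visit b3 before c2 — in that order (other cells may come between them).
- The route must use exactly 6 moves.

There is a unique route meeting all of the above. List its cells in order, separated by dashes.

b4 - b3 - b2 - c2 - c3 - c4 - d4

The waypoints must appear in the order b3, c2, with no cell reused.
Route from b4: up 2 to b2, right 1 to c2, down 2 to c4, right 1 to d4 — 6 moves in all.
Check: order respected (1 at step 1, 2 at step 3); 6 moves as required.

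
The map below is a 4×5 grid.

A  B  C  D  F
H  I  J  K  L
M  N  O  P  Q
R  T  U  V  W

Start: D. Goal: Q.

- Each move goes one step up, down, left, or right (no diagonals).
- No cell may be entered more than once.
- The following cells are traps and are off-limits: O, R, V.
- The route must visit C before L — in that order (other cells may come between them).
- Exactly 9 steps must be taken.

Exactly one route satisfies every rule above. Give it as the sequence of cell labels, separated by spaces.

D C B A H I J K L Q

The waypoints must appear in the order C, L, with no cell reused.
Route from D: left 3 to A, down 1 to H, right 4 to L, down 1 to Q — 9 moves in all.
Check: order respected (C at step 1, L at step 8); 9 moves as required.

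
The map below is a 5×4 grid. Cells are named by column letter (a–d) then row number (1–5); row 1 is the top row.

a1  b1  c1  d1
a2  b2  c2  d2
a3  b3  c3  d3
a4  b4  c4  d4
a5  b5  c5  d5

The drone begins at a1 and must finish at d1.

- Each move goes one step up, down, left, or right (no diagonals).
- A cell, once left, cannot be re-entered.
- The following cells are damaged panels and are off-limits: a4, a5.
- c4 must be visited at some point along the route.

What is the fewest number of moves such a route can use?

Any route passes through c4 somewhere between a1 and d1. Summing Manhattan distances along the two legs (a1 → c4 → d1) gives a lower bound of 5 + 4 = 9 moves.
A route of 9 moves achieves this: a1 → a2 → a3 → b3 → b4 → c4 → c3 → c2 → c1 → d1.
Since 9 matches the lower bound, it is optimal.

9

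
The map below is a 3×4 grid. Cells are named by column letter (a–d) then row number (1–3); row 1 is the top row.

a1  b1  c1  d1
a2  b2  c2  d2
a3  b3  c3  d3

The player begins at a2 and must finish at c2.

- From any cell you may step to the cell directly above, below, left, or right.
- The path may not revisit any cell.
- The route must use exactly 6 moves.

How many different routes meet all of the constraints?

Need simple routes of exactly 6 moves from a2 to c2 (Manhattan distance 2, so 2 moves are spent on a detour and 2 undoing it).
Enumerating: a2 a1 b1 b2 b3 c3 c2 | a2 a1 b1 c1 d1 d2 c2 | a2 a3 b3 b2 b1 c1 c2 | a2 a3 b3 c3 d3 d2 c2 | a2 b2 b1 c1 d1 d2 c2 | a2 b2 b3 c3 d3 d2 c2.
That gives 6 routes.

6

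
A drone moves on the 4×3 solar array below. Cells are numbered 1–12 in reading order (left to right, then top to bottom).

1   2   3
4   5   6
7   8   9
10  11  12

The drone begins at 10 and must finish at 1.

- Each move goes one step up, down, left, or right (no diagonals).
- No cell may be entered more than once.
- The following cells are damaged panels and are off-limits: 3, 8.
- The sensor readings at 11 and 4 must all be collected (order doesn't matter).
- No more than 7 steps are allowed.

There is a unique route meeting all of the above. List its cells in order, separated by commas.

10, 11, 12, 9, 6, 5, 4, 1

The 7-move cap with required stops at 11, 4 leaves no slack for detours.
Route from 10: right 2 to 12, up 2 to 6, left 2 to 4, up 1 to 1 — 7 moves in all.
Check: all required cells visited; 7 ≤ 7 moves.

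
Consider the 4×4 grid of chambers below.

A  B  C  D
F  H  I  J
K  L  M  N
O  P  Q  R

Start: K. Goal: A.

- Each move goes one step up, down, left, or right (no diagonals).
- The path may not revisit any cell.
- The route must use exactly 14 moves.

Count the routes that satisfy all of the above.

Need simple routes of exactly 14 moves from K to A (Manhattan distance 2, so 6 moves are spent on a detour and 6 undoing it).
Branch systematically from the start, pruning whenever the remaining move budget drops below the Manhattan distance to A or differs from it in parity. Grouping the completions by first move — via F: 2; via O: 9; via L: 1 — and summing: 2 + 9 + 1 = 12.
That gives 12 routes.

12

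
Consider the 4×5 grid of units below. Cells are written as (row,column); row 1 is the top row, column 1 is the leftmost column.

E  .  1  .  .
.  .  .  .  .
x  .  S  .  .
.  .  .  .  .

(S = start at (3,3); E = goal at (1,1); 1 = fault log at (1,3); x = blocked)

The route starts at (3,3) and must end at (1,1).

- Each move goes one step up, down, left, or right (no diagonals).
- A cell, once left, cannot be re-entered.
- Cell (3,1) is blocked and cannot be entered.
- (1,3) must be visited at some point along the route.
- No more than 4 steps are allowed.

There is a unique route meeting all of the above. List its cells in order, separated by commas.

(3,3), (2,3), (1,3), (1,2), (1,1)

The 4-move cap with required stops at (1,3) leaves no slack for detours.
Route from (3,3): 2× up (reaching (1,3)), 2× left (reaching (1,1)) — 4 moves in all.
Check: all required cells visited; 4 ≤ 4 moves.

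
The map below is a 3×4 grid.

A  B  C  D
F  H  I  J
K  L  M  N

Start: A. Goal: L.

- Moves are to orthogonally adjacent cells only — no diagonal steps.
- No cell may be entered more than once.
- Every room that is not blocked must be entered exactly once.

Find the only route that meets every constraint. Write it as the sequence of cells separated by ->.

Need to visit all 12 open cells exactly once, starting at A and ending at L.
Route from A: right 3 to D, down 2 to N, left 1 to M, up 1 to I, left 2 to F, down 1 to K, right 1 to L — 11 moves in all.
Check: all 12 open cells covered.

A -> B -> C -> D -> J -> N -> M -> I -> H -> F -> K -> L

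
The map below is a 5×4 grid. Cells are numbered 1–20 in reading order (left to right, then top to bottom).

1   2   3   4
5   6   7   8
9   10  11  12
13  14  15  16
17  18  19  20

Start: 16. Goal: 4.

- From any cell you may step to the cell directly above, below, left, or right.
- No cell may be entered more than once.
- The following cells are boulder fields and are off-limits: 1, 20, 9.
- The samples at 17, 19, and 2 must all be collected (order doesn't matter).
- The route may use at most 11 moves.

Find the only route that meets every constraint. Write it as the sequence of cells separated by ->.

The 11-move cap with required stops at 17, 19, 2 leaves no slack for detours.
Route from 16: left 1 to 15, down 1 to 19, left 2 to 17, up 1 to 13, right 1 to 14, up 3 to 2, right 2 to 4 — 11 moves in all.
Check: all required cells visited; 11 ≤ 11 moves.

16 -> 15 -> 19 -> 18 -> 17 -> 13 -> 14 -> 10 -> 6 -> 2 -> 3 -> 4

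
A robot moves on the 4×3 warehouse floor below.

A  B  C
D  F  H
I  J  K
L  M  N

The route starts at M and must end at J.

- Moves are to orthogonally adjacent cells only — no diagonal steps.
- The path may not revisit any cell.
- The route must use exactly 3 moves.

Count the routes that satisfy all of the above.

2

Need simple routes of exactly 3 moves from M to J (Manhattan distance 1, so 1 moves are spent on a detour and 1 undoing it).
Enumerating: M L I J | M N K J.
That gives 2 routes.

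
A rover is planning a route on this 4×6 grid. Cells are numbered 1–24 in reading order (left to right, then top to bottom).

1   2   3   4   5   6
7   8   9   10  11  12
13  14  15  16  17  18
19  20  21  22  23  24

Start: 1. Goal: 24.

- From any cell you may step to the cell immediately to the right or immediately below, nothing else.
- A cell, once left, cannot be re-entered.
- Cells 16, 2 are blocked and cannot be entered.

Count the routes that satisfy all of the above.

9

A right/down-only route from 1 to 24 makes exactly 3 down-moves and 5 right-moves in some order.
With no other constraints that would be C(8,3) = 56 routes.
Subtract routes through each blocked cell (inclusion–exclusion for overlaps): − through 2: 35 − through 16: 30 + through 2&16: 18 → 9.
That gives 9 routes.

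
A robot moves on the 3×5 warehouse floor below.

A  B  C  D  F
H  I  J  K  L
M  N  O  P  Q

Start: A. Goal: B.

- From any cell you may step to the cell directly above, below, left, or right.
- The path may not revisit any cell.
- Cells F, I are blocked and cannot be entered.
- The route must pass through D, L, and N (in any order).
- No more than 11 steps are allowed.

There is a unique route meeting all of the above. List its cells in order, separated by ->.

Any route must reach D, L, and N and still end at B within 11 moves, so the order of the required stops is forced.
Route from A: 2× down (reaching M), 4× right (reaching Q), up to L, left to K, up to D, 2× left (reaching B) — 11 moves in all.
Check: all required cells visited; 11 ≤ 11 moves.

A -> H -> M -> N -> O -> P -> Q -> L -> K -> D -> C -> B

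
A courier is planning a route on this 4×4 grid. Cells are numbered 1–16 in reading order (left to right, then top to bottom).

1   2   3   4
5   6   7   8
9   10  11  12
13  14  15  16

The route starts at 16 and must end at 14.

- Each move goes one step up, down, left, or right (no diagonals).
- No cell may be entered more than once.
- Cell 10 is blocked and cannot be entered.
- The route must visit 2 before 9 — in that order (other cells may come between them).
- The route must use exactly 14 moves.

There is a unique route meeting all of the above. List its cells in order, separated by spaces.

The waypoints must appear in the order 2, 9, with no cell reused.
Route from 16: left 1 to 15, up 1 to 11, right 1 to 12, up 2 to 4, left 1 to 3, down 1 to 7, left 1 to 6, up 1 to 2, left 1 to 1, down 3 to 13, right 1 to 14 — 14 moves in all.
Check: order respected (2 at step 9, 9 at step 12); 14 moves as required.

16 15 11 12 8 4 3 7 6 2 1 5 9 13 14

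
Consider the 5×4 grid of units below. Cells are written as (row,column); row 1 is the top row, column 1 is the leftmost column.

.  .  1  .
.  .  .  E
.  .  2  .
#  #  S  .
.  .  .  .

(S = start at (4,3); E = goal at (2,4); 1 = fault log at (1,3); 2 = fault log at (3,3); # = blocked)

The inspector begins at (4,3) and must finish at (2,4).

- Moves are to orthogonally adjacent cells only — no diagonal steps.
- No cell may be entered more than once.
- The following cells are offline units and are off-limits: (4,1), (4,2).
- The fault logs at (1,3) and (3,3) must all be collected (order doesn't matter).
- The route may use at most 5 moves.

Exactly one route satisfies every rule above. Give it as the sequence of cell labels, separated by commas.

(4,3), (3,3), (2,3), (1,3), (1,4), (2,4)

The budget equals the shortest possible length, so every move has to be on a shortest route through the required cells.
Route from (4,3): 3× up (reaching (1,3)), right to (1,4), down to (2,4) — 5 moves in all.
Check: all required cells visited; 5 ≤ 5 moves.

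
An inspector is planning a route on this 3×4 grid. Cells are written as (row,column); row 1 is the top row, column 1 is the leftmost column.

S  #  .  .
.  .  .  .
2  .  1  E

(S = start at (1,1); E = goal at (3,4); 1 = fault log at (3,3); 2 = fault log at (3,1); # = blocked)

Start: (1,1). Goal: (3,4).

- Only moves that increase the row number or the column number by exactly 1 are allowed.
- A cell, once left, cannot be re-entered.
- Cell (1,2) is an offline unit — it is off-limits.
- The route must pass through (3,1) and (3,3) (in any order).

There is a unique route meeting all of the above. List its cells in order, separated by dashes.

(1,1) - (2,1) - (3,1) - (3,2) - (3,3) - (3,4)

Moves only go right or down, so the column and row indices never decrease.
Route from (1,1): down 2 to (3,1), right 3 to (3,4) — 5 moves in all.
Check: all required cells visited.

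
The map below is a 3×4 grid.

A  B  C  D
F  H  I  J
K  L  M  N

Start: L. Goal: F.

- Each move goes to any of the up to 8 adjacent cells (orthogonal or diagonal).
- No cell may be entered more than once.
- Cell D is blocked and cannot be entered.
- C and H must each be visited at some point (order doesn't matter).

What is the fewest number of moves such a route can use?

4

Any route passes through C and H in some order between L and F. Summing Chebyshev distances along each leg and taking the cheapest ordering (L → C → H → F) gives a lower bound of 2 + 1 + 1 = 4 moves.
A route of 4 moves achieves this: L → H → C → B → F.
Since 4 matches the lower bound, it is optimal.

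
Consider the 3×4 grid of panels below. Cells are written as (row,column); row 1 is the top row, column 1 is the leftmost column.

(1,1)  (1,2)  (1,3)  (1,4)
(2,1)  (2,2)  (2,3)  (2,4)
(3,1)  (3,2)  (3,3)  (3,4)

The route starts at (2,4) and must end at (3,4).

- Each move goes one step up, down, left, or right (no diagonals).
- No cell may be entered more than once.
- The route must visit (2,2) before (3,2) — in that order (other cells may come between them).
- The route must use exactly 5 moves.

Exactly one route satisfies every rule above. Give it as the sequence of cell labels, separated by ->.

(2,4) -> (2,3) -> (2,2) -> (3,2) -> (3,3) -> (3,4)

The waypoints must appear in the order (2,2), (3,2), with no cell reused.
Route from (2,4): left 2 to (2,2), down 1 to (3,2), right 2 to (3,4) — 5 moves in all.
Check: order respected ((2,2) at step 2, (3,2) at step 3); 5 moves as required.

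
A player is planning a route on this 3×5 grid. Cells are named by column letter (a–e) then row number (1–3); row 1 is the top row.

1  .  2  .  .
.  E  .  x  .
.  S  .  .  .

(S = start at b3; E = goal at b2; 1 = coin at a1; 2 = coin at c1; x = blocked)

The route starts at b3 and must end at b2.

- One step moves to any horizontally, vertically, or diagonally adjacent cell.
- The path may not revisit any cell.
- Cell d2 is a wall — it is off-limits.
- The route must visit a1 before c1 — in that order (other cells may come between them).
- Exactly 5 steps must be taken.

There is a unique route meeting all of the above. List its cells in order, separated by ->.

The waypoints must appear in the order a1, c1, with no cell reused.
Route from b3: up-left 1 to a2, up 1 to a1, right 2 to c1, down-left 1 to b2 — 5 moves in all.
Check: order respected (1 at step 2, 2 at step 4); 5 moves as required.

b3 -> a2 -> a1 -> b1 -> c1 -> b2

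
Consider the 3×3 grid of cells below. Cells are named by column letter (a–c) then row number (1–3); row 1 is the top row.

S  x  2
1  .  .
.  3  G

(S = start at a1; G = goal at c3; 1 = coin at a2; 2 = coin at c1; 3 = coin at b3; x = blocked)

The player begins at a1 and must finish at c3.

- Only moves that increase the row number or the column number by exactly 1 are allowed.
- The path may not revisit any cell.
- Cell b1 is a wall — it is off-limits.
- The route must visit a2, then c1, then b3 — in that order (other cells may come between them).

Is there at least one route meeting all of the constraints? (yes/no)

no

c1 lies above a2, so going from a2 to c1 would need an upward move — but moves only go right/down, so a2 cannot be visited before c1.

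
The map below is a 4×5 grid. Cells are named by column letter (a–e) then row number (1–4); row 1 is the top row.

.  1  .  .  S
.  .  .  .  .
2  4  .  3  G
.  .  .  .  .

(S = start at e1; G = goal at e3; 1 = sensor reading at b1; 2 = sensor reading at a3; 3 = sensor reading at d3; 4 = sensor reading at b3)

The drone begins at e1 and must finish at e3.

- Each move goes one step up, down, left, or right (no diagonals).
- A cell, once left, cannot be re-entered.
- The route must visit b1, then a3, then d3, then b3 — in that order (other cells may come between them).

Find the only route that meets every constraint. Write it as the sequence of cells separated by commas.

e1, d1, c1, b1, a1, a2, a3, a4, b4, c4, d4, d3, c3, b3, b2, c2, d2, e2, e3

The waypoints must appear in the order b1, a3, d3, b3, with no cell reused.
Route from e1: 4× left (reaching a1), 3× down (reaching a4), 3× right (reaching d4), up to d3, 2× left (reaching b3), up to b2, 3× right (reaching e2), down to e3 — 18 moves in all.
Check: order respected (1 at step 3, 2 at step 6, 3 at step 11, 4 at step 13).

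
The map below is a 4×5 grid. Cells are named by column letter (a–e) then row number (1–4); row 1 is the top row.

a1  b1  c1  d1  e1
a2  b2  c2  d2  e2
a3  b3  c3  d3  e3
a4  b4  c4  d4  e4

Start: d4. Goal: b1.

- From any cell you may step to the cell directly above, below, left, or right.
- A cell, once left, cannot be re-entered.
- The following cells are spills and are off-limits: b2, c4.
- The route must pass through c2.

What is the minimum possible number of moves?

5

Any route passes through c2 somewhere between d4 and b1. Summing Manhattan distances along the two legs (d4 → c2 → b1) gives a lower bound of 3 + 2 = 5 moves.
A route of 5 moves achieves this: d4 → d3 → d2 → c2 → c1 → b1.
Since 5 matches the lower bound, it is optimal.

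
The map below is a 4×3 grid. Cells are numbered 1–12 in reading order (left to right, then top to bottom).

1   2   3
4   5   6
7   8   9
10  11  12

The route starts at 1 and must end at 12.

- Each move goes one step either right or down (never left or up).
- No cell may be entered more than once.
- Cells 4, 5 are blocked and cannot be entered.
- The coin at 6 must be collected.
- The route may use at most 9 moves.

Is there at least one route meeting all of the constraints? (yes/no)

One route that works: 1 → 2 → 3 → 6 → 9 → 12.

yes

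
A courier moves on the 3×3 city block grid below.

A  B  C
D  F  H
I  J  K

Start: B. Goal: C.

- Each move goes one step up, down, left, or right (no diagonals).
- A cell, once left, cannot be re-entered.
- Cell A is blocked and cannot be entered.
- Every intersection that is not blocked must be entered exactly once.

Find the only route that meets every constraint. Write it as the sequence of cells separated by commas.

B, F, D, I, J, K, H, C

Need to visit all 8 open cells exactly once, starting at B and ending at C.
Route from B: down to F, left to D, down to I, 2× right (reaching K), 2× up (reaching C) — 7 moves in all.
Check: all 8 open cells covered.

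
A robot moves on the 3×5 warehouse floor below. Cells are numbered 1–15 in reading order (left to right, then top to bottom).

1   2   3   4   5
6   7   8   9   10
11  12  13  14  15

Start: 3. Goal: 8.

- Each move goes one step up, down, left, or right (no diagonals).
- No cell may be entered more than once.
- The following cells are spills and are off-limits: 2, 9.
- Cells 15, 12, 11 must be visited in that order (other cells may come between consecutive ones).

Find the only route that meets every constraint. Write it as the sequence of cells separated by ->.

3 -> 4 -> 5 -> 10 -> 15 -> 14 -> 13 -> 12 -> 11 -> 6 -> 7 -> 8

The waypoints must appear in the order 15, 12, 11, with no cell reused.
Route from 3: 2× right (reaching 5), 2× down (reaching 15), 4× left (reaching 11), up to 6, 2× right (reaching 8) — 11 moves in all.
Check: order respected (15 at step 4, 12 at step 7, 11 at step 8).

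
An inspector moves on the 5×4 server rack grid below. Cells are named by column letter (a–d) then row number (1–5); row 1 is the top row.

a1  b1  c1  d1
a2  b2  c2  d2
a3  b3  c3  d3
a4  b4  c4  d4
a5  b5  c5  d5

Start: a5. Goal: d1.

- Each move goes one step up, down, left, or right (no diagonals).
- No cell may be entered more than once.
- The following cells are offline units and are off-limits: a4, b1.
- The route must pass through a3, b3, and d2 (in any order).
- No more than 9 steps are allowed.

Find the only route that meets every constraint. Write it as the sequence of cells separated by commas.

The 9-move cap with required stops at a3, b3, d2 leaves no slack for detours.
Route from a5: right 1 to b5, up 2 to b3, left 1 to a3, up 1 to a2, right 3 to d2, up 1 to d1 — 9 moves in all.
Check: all required cells visited; 9 ≤ 9 moves.

a5, b5, b4, b3, a3, a2, b2, c2, d2, d1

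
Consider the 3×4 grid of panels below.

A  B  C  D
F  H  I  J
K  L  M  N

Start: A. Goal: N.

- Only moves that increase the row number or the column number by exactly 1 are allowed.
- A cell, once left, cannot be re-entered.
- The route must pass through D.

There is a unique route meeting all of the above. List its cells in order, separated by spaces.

Moves only go right or down, so the column and row indices never decrease.
Route from A: 3× right (reaching D), 2× down (reaching N) — 5 moves in all.
Check: all required cells visited.

A B C D J N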